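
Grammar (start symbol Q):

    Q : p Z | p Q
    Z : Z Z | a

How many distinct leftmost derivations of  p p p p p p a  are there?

Parse trees for p p p p p p a:
  [Q p [Q p [Q p [Q p [Q p [Q p [Z a]]]]]]]

1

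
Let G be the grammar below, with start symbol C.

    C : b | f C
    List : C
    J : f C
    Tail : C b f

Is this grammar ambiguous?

(List, J, Tail are unreachable from C, so their rules don't affect L(C).) Each reachable nonterminal has at most one production per leading terminal, and all productions are right-linear; the derivation is determined token-by-token.

Unambiguous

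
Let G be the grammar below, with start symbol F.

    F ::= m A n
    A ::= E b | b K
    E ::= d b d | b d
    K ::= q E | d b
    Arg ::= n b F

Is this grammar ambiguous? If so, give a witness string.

Witness: m b d b n

Derivation 1: F ⇒ m A n ⇒ m E b n ⇒ m b d b n
Derivation 2: F ⇒ m A n ⇒ m b K n ⇒ m b d b n

Two distinct leftmost derivations for the same string.

Ambiguous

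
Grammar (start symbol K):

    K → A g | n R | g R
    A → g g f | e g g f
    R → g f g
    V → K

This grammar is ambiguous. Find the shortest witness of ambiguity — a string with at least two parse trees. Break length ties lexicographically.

length 4: g g f g has 2 parse trees

Two derivations of g g f g:
  K ⇒ A g ⇒ g g f g
  K ⇒ g R ⇒ g g f g

g g f g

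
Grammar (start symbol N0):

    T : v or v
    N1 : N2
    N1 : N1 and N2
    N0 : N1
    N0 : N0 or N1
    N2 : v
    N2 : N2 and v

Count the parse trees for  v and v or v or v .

2

Parse trees for v and v or v or v:
  [N0 [N0 [N0 [N1 [N2 [N2 v] and v]]] or [N1 [N2 v]]] or [N1 [N2 v]]]
  [N0 [N0 [N0 [N1 [N1 [N2 v]] and [N2 v]]] or [N1 [N2 v]]] or [N1 [N2 v]]]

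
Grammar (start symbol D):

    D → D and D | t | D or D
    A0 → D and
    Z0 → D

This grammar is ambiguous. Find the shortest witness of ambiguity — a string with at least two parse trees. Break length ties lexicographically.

length 1: no string has ≥2 trees
length 3: no string has ≥2 trees
length 5: t and t and t has 2 parse trees

Two derivations of t and t and t:
  D ⇒ D and D ⇒ D and D and D ⇒ t and D and D ⇒ t and t and D ⇒ t and t and t
  D ⇒ D and D ⇒ t and D ⇒ t and D and D ⇒ t and t and D ⇒ t and t and t

t and t and t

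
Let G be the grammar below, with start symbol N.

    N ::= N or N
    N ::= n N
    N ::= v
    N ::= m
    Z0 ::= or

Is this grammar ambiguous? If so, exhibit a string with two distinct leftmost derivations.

Witness: n m or m

Derivation 1: N ⇒ N or N ⇒ n N or N ⇒ n m or N ⇒ n m or m
Derivation 2: N ⇒ n N ⇒ n N or N ⇒ n m or N ⇒ n m or m

Two distinct leftmost derivations for the same string.

Ambiguous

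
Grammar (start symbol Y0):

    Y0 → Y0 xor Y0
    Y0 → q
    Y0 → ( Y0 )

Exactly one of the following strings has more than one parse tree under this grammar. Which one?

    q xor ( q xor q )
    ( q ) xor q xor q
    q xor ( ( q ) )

q xor ( q xor q ): 1 tree
( q ) xor q xor q: 2 trees
q xor ( ( q ) ): 1 tree

( q ) xor q xor q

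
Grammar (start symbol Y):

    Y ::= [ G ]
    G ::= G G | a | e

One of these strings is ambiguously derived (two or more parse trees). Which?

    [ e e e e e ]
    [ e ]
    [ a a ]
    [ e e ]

[ e e e e e ]: 14 trees
[ e ]: 1 tree
[ a a ]: 1 tree
[ e e ]: 1 tree

[ e e e e e ]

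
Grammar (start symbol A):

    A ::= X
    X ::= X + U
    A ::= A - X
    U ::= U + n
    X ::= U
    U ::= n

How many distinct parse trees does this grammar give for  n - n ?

1

Parse trees for n - n:
  [A [A [X [U n]]] - [X [U n]]]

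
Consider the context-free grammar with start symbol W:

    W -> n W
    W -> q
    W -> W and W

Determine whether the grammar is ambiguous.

Witness: n q and q

Derivation 1: W ⇒ n W ⇒ n W and W ⇒ n q and W ⇒ n q and q
Derivation 2: W ⇒ W and W ⇒ n W and W ⇒ n q and W ⇒ n q and q

Two distinct leftmost derivations for the same string.

Ambiguous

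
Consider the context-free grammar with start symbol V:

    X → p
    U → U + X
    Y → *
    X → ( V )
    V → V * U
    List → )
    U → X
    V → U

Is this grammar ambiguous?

Only V, U, X are reachable from V; ignoring the rest: This is a standard precedence ladder (V over U over X), with each level left-recursive on its own operator ('*' at V, '+' at U). That structure is LR(1), hence unambiguous.

Unambiguous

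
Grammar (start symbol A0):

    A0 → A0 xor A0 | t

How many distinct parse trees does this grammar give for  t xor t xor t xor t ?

Parse trees for t xor t xor t xor t:
  [A0 [A0 t] xor [A0 [A0 t] xor [A0 [A0 t] xor [A0 t]]]]
  [A0 [A0 t] xor [A0 [A0 [A0 t] xor [A0 t]] xor [A0 t]]]
  [A0 [A0 [A0 t] xor [A0 t]] xor [A0 [A0 t] xor [A0 t]]]
  [A0 [A0 [A0 t] xor [A0 [A0 t] xor [A0 t]]] xor [A0 t]]
  [A0 [A0 [A0 [A0 t] xor [A0 t]] xor [A0 t]] xor [A0 t]]

5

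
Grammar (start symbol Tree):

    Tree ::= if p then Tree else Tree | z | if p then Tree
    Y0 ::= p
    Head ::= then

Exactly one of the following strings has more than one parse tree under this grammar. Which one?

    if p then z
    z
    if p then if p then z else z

if p then if p then z else z

if p then z: 1 tree
z: 1 tree
if p then if p then z else z: 2 trees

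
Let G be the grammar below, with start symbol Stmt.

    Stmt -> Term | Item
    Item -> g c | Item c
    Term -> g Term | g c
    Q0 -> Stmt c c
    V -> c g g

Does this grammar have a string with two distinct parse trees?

Witness: g c

Derivation 1: Stmt ⇒ Term ⇒ g c
Derivation 2: Stmt ⇒ Item ⇒ g c

Two distinct leftmost derivations for the same string.

Ambiguous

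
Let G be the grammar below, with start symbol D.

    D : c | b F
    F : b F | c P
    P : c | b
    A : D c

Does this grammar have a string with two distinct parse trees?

Unambiguous

(A is unreachable from D, so its rules don't affect L(D).) The reachable rules are right-linear with at most one rule per (nonterminal, next-terminal) pair. Each input token forces the next rule, so parsing is deterministic.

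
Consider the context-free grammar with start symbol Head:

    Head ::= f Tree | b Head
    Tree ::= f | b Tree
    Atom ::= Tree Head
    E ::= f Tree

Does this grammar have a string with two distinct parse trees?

(Atom, E are unreachable from Head, so their rules don't affect L(Head).) Each reachable nonterminal has at most one production per leading terminal, and all productions are right-linear; the derivation is determined token-by-token.

Unambiguous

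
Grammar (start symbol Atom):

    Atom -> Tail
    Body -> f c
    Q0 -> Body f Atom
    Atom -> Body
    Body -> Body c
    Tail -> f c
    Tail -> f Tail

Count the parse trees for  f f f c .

1

Parse trees for f f f c:
  [Atom [Tail f [Tail f [Tail f c]]]]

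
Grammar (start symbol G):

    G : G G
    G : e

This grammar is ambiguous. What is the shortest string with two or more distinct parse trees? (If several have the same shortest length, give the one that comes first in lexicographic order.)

length 1: no string has ≥2 trees
length 2: no string has ≥2 trees
length 3: e e e has 2 parse trees

Two derivations of e e e:
  G ⇒ G G ⇒ G G G ⇒ e G G ⇒ e e G ⇒ e e e
  G ⇒ G G ⇒ e G ⇒ e G G ⇒ e e G ⇒ e e e

e e e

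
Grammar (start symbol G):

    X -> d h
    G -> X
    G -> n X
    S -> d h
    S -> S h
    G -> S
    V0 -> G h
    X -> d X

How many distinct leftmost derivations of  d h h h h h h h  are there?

1

Parse trees for d h h h h h h h:
  [G [S [S [S [S [S [S [S d h] h] h] h] h] h] h]]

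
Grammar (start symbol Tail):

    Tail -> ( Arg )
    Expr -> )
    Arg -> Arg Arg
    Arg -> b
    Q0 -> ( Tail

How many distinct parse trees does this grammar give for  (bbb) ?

Parse trees for (bbb):
  [Tail ( [Arg [Arg b] [Arg [Arg b] [Arg b]]] )]
  [Tail ( [Arg [Arg [Arg b] [Arg b]] [Arg b]] )]

2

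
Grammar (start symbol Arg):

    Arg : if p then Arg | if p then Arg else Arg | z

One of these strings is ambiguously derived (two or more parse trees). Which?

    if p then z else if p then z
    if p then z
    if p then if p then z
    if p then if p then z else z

if p then z else if p then z: 1 tree
if p then z: 1 tree
if p then if p then z: 1 tree
if p then if p then z else z: 2 trees

if p then if p then z else z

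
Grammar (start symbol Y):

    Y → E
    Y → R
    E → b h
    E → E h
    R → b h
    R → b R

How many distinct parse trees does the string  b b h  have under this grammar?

1

Parse trees for b b h:
  [Y [R b [R b h]]]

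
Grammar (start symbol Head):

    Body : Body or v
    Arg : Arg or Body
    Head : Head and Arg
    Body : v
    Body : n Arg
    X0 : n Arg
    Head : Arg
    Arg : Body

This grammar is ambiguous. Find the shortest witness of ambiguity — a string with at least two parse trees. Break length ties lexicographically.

v or v

length 1: no string has ≥2 trees
length 2: no string has ≥2 trees
length 3: v or v has 2 parse trees

Two derivations of v or v:
  Head ⇒ Arg ⇒ Arg or Body ⇒ Body or Body ⇒ v or Body ⇒ v or v
  Head ⇒ Arg ⇒ Body ⇒ Body or v ⇒ v or v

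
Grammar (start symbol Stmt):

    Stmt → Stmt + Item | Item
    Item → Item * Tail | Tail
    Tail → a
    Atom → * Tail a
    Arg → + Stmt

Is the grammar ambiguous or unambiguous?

Unambiguous

Only Stmt, Item, Tail are reachable from Stmt; ignoring the rest: This is a standard precedence ladder (Stmt over Item over Tail), with each level left-recursive on its own operator ('+' at Stmt, '*' at Item). That structure is LR(1), hence unambiguous.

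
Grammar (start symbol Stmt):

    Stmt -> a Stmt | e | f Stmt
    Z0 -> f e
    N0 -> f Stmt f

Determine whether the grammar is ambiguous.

Unambiguous

Only Stmt is reachable from Stmt; ignoring the rest: Each reachable nonterminal has at most one production per leading terminal, and all productions are right-linear; the derivation is determined token-by-token.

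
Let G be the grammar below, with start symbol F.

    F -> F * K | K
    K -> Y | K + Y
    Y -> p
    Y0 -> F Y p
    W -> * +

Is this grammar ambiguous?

Unambiguous

Only F, K, Y are reachable from F; ignoring the rest: This is a standard precedence ladder (F over K over Y), with each level left-recursive on its own operator ('*' at F, '+' at K). That structure is LR(1), hence unambiguous.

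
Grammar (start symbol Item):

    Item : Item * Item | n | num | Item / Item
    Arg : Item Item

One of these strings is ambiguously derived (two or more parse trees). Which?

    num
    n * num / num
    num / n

num: 1 tree
n * num / num: 2 trees
num / n: 1 tree

n * num / num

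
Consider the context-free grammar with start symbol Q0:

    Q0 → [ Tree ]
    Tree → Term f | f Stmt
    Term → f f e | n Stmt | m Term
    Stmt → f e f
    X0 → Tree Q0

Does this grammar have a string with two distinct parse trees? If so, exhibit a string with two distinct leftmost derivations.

Ambiguous

Witness: [ f f e f ]

Derivation 1: Q0 ⇒ [ Tree ] ⇒ [ Term f ] ⇒ [ f f e f ]
Derivation 2: Q0 ⇒ [ Tree ] ⇒ [ f Stmt ] ⇒ [ f f e f ]

Two distinct leftmost derivations for the same string.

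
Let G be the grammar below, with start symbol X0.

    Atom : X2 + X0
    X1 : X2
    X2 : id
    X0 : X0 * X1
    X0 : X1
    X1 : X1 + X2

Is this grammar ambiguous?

(Atom is unreachable from X0, so its rules don't affect L(X0).) The grammar is stratified — X0 handles '*' (left-recursive), X1 handles '+', X2 atoms. Each operator has a fixed associativity and precedence level, so every string has one parse.

Unambiguous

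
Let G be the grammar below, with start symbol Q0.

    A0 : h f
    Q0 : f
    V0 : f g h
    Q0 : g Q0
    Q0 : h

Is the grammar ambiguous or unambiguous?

Unambiguous

(V0, A0 are unreachable from Q0, so their rules don't affect L(Q0).) Restricted to the reachable nonterminals, every rule has the form A → t or A → t B, and no two rules for the same A share a first terminal. The grammar encodes a DFA — one run per string.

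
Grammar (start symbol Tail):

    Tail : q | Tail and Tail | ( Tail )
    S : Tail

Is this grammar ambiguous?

Ambiguous

Witness: q and q and q

Derivation 1: Tail ⇒ Tail and Tail ⇒ q and Tail ⇒ q and Tail and Tail ⇒ q and q and Tail ⇒ q and q and q
Derivation 2: Tail ⇒ Tail and Tail ⇒ Tail and Tail and Tail ⇒ q and Tail and Tail ⇒ q and q and Tail ⇒ q and q and q

Two distinct leftmost derivations for the same string.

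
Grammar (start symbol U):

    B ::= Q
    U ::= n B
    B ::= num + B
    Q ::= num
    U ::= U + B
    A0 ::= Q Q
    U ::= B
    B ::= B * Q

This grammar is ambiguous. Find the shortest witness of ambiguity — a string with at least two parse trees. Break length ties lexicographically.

length 1: no string has ≥2 trees
length 2: no string has ≥2 trees
length 3: num + num has 2 parse trees

Two derivations of num + num:
  U ⇒ U + B ⇒ B + B ⇒ Q + B ⇒ num + B ⇒ num + Q ⇒ num + num
  U ⇒ B ⇒ num + B ⇒ num + Q ⇒ num + num

num + num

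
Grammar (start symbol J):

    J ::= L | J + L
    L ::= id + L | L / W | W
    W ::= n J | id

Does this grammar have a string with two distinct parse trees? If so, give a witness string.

Witness: id + id

Derivation 1: J ⇒ L ⇒ id + L ⇒ id + W ⇒ id + id
Derivation 2: J ⇒ J + L ⇒ L + L ⇒ W + L ⇒ id + L ⇒ id + W ⇒ id + id

Two distinct leftmost derivations for the same string.

Ambiguous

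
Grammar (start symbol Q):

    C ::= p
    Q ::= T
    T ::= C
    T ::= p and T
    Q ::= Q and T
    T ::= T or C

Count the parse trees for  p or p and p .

Parse trees for p or p and p:
  [Q [Q [T [T [C p]] or [C p]]] and [T [C p]]]

1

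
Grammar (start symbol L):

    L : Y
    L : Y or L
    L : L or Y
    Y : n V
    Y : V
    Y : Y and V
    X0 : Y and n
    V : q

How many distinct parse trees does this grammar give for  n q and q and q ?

Parse trees for n q and q and q:
  [L [Y [Y [Y n [V q]] and [V q]] and [V q]]]

1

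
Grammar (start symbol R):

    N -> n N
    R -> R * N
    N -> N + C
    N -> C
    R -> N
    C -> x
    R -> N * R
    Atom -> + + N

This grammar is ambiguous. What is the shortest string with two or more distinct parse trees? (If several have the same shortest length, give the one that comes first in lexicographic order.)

x * x

length 1: no string has ≥2 trees
length 2: no string has ≥2 trees
length 3: x * x has 2 parse trees

Two derivations of x * x:
  R ⇒ R * N ⇒ N * N ⇒ C * N ⇒ x * N ⇒ x * C ⇒ x * x
  R ⇒ N * R ⇒ C * R ⇒ x * R ⇒ x * N ⇒ x * C ⇒ x * x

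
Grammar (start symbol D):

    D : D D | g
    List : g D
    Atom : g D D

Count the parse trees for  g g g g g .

Parse trees for g g g g g (showing first 6 of 14):
  [D [D g] [D [D g] [D [D g] [D [D g] [D g]]]]]
  [D [D g] [D [D g] [D [D [D g] [D g]] [D g]]]]
  [D [D g] [D [D [D g] [D g]] [D [D g] [D g]]]]
  [D [D g] [D [D [D g] [D [D g] [D g]]] [D g]]]
  [D [D g] [D [D [D [D g] [D g]] [D g]] [D g]]]
  [D [D [D g] [D g]] [D [D g] [D [D g] [D g]]]]

14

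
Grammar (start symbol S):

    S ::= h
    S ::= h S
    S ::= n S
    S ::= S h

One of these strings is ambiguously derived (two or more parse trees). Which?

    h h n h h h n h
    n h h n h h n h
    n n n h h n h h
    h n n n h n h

h h n h h h n h: 1 tree
n h h n h h n h: 1 tree
n n n h h n h h: 8 trees
h n n n h n h: 1 tree

n n n h h n h h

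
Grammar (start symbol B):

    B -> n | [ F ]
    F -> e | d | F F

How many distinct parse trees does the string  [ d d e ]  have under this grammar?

2

Parse trees for [ d d e ]:
  [B [ [F [F d] [F [F d] [F e]]] ]]
  [B [ [F [F [F d] [F d]] [F e]] ]]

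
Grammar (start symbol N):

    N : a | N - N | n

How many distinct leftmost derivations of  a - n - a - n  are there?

Parse trees for a - n - a - n:
  [N [N a] - [N [N n] - [N [N a] - [N n]]]]
  [N [N a] - [N [N [N n] - [N a]] - [N n]]]
  [N [N [N a] - [N n]] - [N [N a] - [N n]]]
  [N [N [N a] - [N [N n] - [N a]]] - [N n]]
  [N [N [N [N a] - [N n]] - [N a]] - [N n]]

5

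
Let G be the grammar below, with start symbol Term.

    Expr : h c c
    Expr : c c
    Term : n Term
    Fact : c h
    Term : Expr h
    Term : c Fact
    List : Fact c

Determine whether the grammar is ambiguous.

Ambiguous

Witness: c c h

Derivation 1: Term ⇒ Expr h ⇒ c c h
Derivation 2: Term ⇒ c Fact ⇒ c c h

Two distinct leftmost derivations for the same string.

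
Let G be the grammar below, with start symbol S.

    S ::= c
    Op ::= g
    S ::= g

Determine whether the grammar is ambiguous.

Unambiguous

(Op is unreachable from S, so its rules don't affect L(S).) Each reachable nonterminal has at most one production per leading terminal, and all productions are right-linear; the derivation is determined token-by-token.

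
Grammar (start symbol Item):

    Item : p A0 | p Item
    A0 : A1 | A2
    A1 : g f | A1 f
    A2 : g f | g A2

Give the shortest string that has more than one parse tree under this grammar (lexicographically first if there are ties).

p g f

length 3: p g f has 2 parse trees

Two derivations of p g f:
  Item ⇒ p A0 ⇒ p A1 ⇒ p g f
  Item ⇒ p A0 ⇒ p A2 ⇒ p g f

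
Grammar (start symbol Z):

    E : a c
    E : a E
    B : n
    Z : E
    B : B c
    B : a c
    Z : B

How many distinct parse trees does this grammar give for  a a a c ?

1

Parse trees for a a a c:
  [Z [E a [E a [E a c]]]]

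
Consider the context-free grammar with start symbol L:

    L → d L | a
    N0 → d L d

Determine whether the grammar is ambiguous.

Unambiguous

Only L is reachable from L; ignoring the rest: Restricted to the reachable nonterminals, every rule has the form A → t or A → t B, and no two rules for the same A share a first terminal. The grammar encodes a DFA — one run per string.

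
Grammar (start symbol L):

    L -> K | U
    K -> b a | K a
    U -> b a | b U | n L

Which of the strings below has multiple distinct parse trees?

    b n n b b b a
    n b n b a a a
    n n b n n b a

b n n b b b a: 1 tree
n b n b a a a: 1 tree
n n b n n b a: 2 trees

n n b n n b a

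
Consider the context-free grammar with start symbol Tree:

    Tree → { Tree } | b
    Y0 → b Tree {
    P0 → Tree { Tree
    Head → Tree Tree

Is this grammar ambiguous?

Unambiguous

Only Tree is reachable from Tree; ignoring the rest: L(Tree) is { openⁿ atom closeⁿ : n ≥ 0 }. The bracket depth fixes n, and the derivation is forced at every step.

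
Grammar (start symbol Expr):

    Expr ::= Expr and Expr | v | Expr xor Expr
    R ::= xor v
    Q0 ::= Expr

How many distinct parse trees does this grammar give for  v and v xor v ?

2

Parse trees for v and v xor v:
  [Expr [Expr v] and [Expr [Expr v] xor [Expr v]]]
  [Expr [Expr [Expr v] and [Expr v]] xor [Expr v]]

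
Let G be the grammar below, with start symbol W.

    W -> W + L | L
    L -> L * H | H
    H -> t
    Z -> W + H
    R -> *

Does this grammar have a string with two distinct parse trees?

(Z, R are unreachable from W, so their rules don't affect L(W).) W → W + L | L  ;  L → L * H | H  — a left-associative chain with H at the bottom. Each string factors uniquely by precedence.

Unambiguous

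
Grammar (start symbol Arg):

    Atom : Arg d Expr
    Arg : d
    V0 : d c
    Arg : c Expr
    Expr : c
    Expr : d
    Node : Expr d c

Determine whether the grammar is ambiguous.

Only Arg, Expr are reachable from Arg; ignoring the rest: Restricted to the reachable nonterminals, every rule has the form A → t or A → t B, and no two rules for the same A share a first terminal. The grammar encodes a DFA — one run per string.

Unambiguous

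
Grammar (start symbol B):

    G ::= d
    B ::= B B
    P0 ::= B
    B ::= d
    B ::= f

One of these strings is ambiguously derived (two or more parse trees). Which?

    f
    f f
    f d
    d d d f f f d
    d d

f: 1 tree
f f: 1 tree
f d: 1 tree
d d d f f f d: 132 trees
d d: 1 tree

d d d f f f d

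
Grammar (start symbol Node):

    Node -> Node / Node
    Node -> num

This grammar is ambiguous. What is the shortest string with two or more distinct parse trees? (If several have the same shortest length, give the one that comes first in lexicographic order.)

length 1: no string has ≥2 trees
length 3: no string has ≥2 trees
length 5: num / num / num has 2 parse trees

Two derivations of num / num / num:
  Node ⇒ Node / Node ⇒ Node / Node / Node ⇒ num / Node / Node ⇒ num / num / Node ⇒ num / num / num
  Node ⇒ Node / Node ⇒ num / Node ⇒ num / Node / Node ⇒ num / num / Node ⇒ num / num / num

num / num / num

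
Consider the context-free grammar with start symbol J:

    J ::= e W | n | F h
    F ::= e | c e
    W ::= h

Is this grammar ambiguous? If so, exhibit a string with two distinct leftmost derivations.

Witness: e h

Derivation 1: J ⇒ e W ⇒ e h
Derivation 2: J ⇒ F h ⇒ e h

Two distinct leftmost derivations for the same string.

Ambiguous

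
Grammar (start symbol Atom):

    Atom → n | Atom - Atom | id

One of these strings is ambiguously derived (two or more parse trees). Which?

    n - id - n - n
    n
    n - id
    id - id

n - id - n - n: 5 trees
n: 1 tree
n - id: 1 tree
id - id: 1 tree

n - id - n - n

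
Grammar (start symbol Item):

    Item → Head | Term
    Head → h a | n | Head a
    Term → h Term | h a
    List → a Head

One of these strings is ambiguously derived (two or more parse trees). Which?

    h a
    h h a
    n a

h a: 2 trees
h h a: 1 tree
n a: 1 tree

h a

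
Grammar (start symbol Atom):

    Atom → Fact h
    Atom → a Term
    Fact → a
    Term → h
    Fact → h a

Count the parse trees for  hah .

Parse trees for hah:
  [Atom [Fact h a] h]

1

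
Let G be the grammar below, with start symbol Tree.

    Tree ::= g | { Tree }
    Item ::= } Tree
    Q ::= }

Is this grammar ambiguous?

Only Tree is reachable from Tree; ignoring the rest: Each string is a nest of matched brackets around a single atom. An opening bracket forces the recursive rule; an atom forces the base rule.

Unambiguous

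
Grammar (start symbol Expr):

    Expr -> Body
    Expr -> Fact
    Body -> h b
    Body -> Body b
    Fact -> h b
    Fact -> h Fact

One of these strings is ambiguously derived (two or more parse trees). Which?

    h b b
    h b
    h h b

h b b: 1 tree
h b: 2 trees
h h b: 1 tree

h b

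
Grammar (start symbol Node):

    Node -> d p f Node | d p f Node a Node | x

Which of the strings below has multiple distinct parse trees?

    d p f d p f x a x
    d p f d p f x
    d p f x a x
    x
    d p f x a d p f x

d p f d p f x a x

d p f d p f x a x: 2 trees
d p f d p f x: 1 tree
d p f x a x: 1 tree
x: 1 tree
d p f x a d p f x: 1 tree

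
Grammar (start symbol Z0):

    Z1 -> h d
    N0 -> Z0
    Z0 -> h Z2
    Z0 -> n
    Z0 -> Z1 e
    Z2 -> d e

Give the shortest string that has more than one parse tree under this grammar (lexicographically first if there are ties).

length 1: no string has ≥2 trees
length 3: h d e has 2 parse trees

Two derivations of h d e:
  Z0 ⇒ h Z2 ⇒ h d e
  Z0 ⇒ Z1 e ⇒ h d e

h d e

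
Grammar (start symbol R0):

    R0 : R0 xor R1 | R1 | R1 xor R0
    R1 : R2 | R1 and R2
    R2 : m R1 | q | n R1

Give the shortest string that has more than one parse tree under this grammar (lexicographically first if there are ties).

q xor q

length 1: no string has ≥2 trees
length 2: no string has ≥2 trees
length 3: q xor q has 2 parse trees

Two derivations of q xor q:
  R0 ⇒ R0 xor R1 ⇒ R1 xor R1 ⇒ R2 xor R1 ⇒ q xor R1 ⇒ q xor R2 ⇒ q xor q
  R0 ⇒ R1 xor R0 ⇒ R2 xor R0 ⇒ q xor R0 ⇒ q xor R1 ⇒ q xor R2 ⇒ q xor q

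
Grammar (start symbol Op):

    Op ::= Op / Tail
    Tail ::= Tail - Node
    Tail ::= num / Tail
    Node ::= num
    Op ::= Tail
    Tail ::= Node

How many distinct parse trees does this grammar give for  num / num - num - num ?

4

Parse trees for num / num - num - num:
  [Op [Op [Tail [Node num]]] / [Tail [Tail [Tail [Node num]] - [Node num]] - [Node num]]]
  [Op [Tail [Tail [Tail num / [Tail [Node num]]] - [Node num]] - [Node num]]]
  [Op [Tail [Tail num / [Tail [Tail [Node num]] - [Node num]]] - [Node num]]]
  [Op [Tail num / [Tail [Tail [Tail [Node num]] - [Node num]] - [Node num]]]]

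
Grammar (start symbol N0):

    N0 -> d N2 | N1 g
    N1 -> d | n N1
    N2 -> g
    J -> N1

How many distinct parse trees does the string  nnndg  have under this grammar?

Parse trees for nnndg:
  [N0 [N1 n [N1 n [N1 n [N1 d]]]] g]

1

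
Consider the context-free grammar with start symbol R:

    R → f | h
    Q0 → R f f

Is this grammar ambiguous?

Unambiguous

Only R is reachable from R; ignoring the rest: The reachable rules are right-linear with at most one rule per (nonterminal, next-terminal) pair. Each input token forces the next rule, so parsing is deterministic.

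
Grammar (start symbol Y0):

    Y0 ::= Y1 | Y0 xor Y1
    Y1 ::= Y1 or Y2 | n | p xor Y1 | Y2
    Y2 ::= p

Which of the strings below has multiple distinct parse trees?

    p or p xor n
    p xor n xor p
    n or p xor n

p xor n xor p

p or p xor n: 1 tree
p xor n xor p: 2 trees
n or p xor n: 1 tree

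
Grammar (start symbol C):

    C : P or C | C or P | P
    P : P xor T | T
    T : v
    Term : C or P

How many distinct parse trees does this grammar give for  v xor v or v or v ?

Parse trees for v xor v or v or v:
  [C [P [P [T v]] xor [T v]] or [C [P [T v]] or [C [P [T v]]]]]
  [C [P [P [T v]] xor [T v]] or [C [C [P [T v]]] or [P [T v]]]]
  [C [C [P [P [T v]] xor [T v]] or [C [P [T v]]]] or [P [T v]]]
  [C [C [C [P [P [T v]] xor [T v]]] or [P [T v]]] or [P [T v]]]

4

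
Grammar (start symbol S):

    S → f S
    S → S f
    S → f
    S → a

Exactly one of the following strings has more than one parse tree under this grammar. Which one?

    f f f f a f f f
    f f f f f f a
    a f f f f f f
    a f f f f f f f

f f f f a f f f

f f f f a f f f: 35 trees
f f f f f f a: 1 tree
a f f f f f f: 1 tree
a f f f f f f f: 1 tree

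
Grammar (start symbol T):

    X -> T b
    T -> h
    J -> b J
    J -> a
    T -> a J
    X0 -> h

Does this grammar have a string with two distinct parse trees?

(X, X0 are unreachable from T, so their rules don't affect L(T).) Restricted to the reachable nonterminals, every rule has the form A → t or A → t B, and no two rules for the same A share a first terminal. The grammar encodes a DFA — one run per string.

Unambiguous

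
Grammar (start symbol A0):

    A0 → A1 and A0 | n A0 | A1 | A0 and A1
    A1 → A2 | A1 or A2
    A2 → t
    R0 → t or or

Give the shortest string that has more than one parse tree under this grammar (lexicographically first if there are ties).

t and t

length 1: no string has ≥2 trees
length 2: no string has ≥2 trees
length 3: t and t has 2 parse trees

Two derivations of t and t:
  A0 ⇒ A1 and A0 ⇒ A2 and A0 ⇒ t and A0 ⇒ t and A1 ⇒ t and A2 ⇒ t and t
  A0 ⇒ A0 and A1 ⇒ A1 and A1 ⇒ A2 and A1 ⇒ t and A1 ⇒ t and A2 ⇒ t and t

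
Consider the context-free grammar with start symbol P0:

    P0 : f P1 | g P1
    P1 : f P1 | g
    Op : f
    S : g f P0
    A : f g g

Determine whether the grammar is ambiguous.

(Op, S, A are unreachable from P0, so their rules don't affect L(P0).) Restricted to the reachable nonterminals, every rule has the form A → t or A → t B, and no two rules for the same A share a first terminal. The grammar encodes a DFA — one run per string.

Unambiguous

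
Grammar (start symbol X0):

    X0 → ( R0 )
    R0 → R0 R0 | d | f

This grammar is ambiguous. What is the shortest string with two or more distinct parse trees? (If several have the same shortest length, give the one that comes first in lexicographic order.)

( d d d )

length 3: no string has ≥2 trees
length 4: no string has ≥2 trees
length 5: ( d d d ) has 2 parse trees

Two derivations of ( d d d ):
  X0 ⇒ ( R0 ) ⇒ ( R0 R0 ) ⇒ ( R0 R0 R0 ) ⇒ ( d R0 R0 ) ⇒ ( d d R0 ) ⇒ ( d d d )
  X0 ⇒ ( R0 ) ⇒ ( R0 R0 ) ⇒ ( d R0 ) ⇒ ( d R0 R0 ) ⇒ ( d d R0 ) ⇒ ( d d d )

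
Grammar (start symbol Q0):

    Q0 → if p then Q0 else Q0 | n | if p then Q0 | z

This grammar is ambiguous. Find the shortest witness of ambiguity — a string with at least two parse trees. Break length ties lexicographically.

length 1: no string has ≥2 trees
length 4: no string has ≥2 trees
length 6: no string has ≥2 trees
length 7: no string has ≥2 trees
length 9: if p then if p then n else n has 2 parse trees

Two derivations of if p then if p then n else n:
  Q0 ⇒ if p then Q0 else Q0 ⇒ if p then if p then Q0 else Q0 ⇒ if p then if p then n else Q0 ⇒ if p then if p then n else n
  Q0 ⇒ if p then Q0 ⇒ if p then if p then Q0 else Q0 ⇒ if p then if p then n else Q0 ⇒ if p then if p then n else n

if p then if p then n else n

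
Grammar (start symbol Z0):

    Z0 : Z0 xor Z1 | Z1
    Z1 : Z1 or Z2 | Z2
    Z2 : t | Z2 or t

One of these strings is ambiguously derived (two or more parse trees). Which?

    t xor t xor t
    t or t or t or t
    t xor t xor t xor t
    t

t or t or t or t

t xor t xor t: 1 tree
t or t or t or t: 8 trees
t xor t xor t xor t: 1 tree
t: 1 tree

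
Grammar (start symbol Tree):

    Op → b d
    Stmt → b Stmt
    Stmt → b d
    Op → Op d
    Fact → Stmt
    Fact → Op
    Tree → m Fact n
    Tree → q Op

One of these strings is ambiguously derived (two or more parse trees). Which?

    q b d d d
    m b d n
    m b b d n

q b d d d: 1 tree
m b d n: 2 trees
m b b d n: 1 tree

m b d n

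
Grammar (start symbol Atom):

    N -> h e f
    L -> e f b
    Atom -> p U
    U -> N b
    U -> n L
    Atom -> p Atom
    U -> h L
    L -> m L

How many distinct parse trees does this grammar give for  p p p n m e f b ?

Parse trees for p p p n m e f b:
  [Atom p [Atom p [Atom p [U n [L m [L e f b]]]]]]

1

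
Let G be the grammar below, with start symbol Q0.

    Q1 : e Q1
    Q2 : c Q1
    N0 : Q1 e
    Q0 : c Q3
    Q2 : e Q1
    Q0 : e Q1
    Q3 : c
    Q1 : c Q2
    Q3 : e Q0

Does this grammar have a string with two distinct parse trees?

Only Q0, Q1, Q2, Q3 are reachable from Q0; ignoring the rest: The reachable rules are right-linear with at most one rule per (nonterminal, next-terminal) pair. Each input token forces the next rule, so parsing is deterministic.

Unambiguous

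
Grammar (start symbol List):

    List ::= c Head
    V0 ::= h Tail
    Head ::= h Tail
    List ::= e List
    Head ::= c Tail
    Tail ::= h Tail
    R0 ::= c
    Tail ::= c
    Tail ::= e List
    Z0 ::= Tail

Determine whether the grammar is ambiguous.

Unambiguous

(R0, V0, Z0 are unreachable from List, so their rules don't affect L(List).) Each reachable nonterminal has at most one production per leading terminal, and all productions are right-linear; the derivation is determined token-by-token.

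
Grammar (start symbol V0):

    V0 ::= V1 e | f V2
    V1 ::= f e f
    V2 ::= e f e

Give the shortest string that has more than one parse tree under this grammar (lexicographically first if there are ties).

length 4: f e f e has 2 parse trees

Two derivations of f e f e:
  V0 ⇒ V1 e ⇒ f e f e
  V0 ⇒ f V2 ⇒ f e f e

f e f e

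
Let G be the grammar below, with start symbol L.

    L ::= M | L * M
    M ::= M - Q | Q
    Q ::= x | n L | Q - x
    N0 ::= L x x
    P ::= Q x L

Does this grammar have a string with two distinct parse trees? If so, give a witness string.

Ambiguous

Witness: x - x

Derivation 1: L ⇒ M ⇒ M - Q ⇒ Q - Q ⇒ x - Q ⇒ x - x
Derivation 2: L ⇒ M ⇒ Q ⇒ Q - x ⇒ x - x

Two distinct leftmost derivations for the same string.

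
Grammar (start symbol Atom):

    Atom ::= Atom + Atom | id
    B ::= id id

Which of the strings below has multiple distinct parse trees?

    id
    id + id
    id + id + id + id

id: 1 tree
id + id: 1 tree
id + id + id + id: 5 trees

id + id + id + id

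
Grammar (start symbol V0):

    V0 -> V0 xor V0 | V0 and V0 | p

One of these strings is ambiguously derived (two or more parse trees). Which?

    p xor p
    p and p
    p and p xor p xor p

p xor p: 1 tree
p and p: 1 tree
p and p xor p xor p: 5 trees

p and p xor p xor p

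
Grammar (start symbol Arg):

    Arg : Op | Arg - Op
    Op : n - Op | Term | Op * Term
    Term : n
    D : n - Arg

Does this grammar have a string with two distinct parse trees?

Witness: n - n

Derivation 1: Arg ⇒ Op ⇒ n - Op ⇒ n - Term ⇒ n - n
Derivation 2: Arg ⇒ Arg - Op ⇒ Op - Op ⇒ Term - Op ⇒ n - Op ⇒ n - Term ⇒ n - n

Two distinct leftmost derivations for the same string.

Ambiguous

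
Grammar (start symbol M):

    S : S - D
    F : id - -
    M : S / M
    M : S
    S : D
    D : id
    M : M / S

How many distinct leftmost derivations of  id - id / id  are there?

2

Parse trees for id - id / id:
  [M [S [S [D id]] - [D id]] / [M [S [D id]]]]
  [M [M [S [S [D id]] - [D id]]] / [S [D id]]]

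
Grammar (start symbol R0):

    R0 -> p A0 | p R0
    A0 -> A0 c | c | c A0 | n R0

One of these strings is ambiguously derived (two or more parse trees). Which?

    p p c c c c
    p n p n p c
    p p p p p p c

p p c c c c

p p c c c c: 8 trees
p n p n p c: 1 tree
p p p p p p c: 1 tree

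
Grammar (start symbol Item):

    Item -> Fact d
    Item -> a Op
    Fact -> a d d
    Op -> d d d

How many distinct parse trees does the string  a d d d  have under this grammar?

Parse trees for a d d d:
  [Item [Fact a d d] d]
  [Item a [Op d d d]]

2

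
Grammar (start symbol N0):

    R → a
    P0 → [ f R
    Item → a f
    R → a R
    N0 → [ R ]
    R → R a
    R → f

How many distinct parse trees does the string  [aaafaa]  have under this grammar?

10

Parse trees for [aaafaa] (showing first 6 of 10):
  [N0 [ [R a [R a [R a [R [R [R f] a] a]]]] ]]
  [N0 [ [R a [R a [R [R a [R [R f] a]] a]]] ]]
  [N0 [ [R a [R a [R [R [R a [R f]] a] a]]] ]]
  [N0 [ [R a [R [R a [R a [R [R f] a]]] a]] ]]
  [N0 [ [R a [R [R a [R [R a [R f]] a]] a]] ]]
  [N0 [ [R a [R [R [R a [R a [R f]]] a] a]] ]]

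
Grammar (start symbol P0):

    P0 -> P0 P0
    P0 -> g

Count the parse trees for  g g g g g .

14

Parse trees for g g g g g (showing first 6 of 14):
  [P0 [P0 g] [P0 [P0 g] [P0 [P0 g] [P0 [P0 g] [P0 g]]]]]
  [P0 [P0 g] [P0 [P0 g] [P0 [P0 [P0 g] [P0 g]] [P0 g]]]]
  [P0 [P0 g] [P0 [P0 [P0 g] [P0 g]] [P0 [P0 g] [P0 g]]]]
  [P0 [P0 g] [P0 [P0 [P0 g] [P0 [P0 g] [P0 g]]] [P0 g]]]
  [P0 [P0 g] [P0 [P0 [P0 [P0 g] [P0 g]] [P0 g]] [P0 g]]]
  [P0 [P0 [P0 g] [P0 g]] [P0 [P0 g] [P0 [P0 g] [P0 g]]]]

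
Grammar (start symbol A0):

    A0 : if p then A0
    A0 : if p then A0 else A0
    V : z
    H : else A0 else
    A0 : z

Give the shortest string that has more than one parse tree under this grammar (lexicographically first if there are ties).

if p then if p then z else z

length 1: no string has ≥2 trees
length 4: no string has ≥2 trees
length 6: no string has ≥2 trees
length 7: no string has ≥2 trees
length 9: if p then if p then z else z has 2 parse trees

Two derivations of if p then if p then z else z:
  A0 ⇒ if p then A0 ⇒ if p then if p then A0 else A0 ⇒ if p then if p then z else A0 ⇒ if p then if p then z else z
  A0 ⇒ if p then A0 else A0 ⇒ if p then if p then A0 else A0 ⇒ if p then if p then z else A0 ⇒ if p then if p then z else z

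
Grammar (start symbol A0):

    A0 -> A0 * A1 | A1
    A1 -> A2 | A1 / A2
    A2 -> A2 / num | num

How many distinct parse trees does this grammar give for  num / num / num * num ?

Parse trees for num / num / num * num:
  [A0 [A0 [A1 [A2 [A2 [A2 num] / num] / num]]] * [A1 [A2 num]]]
  [A0 [A0 [A1 [A1 [A2 num]] / [A2 [A2 num] / num]]] * [A1 [A2 num]]]
  [A0 [A0 [A1 [A1 [A2 [A2 num] / num]] / [A2 num]]] * [A1 [A2 num]]]
  [A0 [A0 [A1 [A1 [A1 [A2 num]] / [A2 num]] / [A2 num]]] * [A1 [A2 num]]]

4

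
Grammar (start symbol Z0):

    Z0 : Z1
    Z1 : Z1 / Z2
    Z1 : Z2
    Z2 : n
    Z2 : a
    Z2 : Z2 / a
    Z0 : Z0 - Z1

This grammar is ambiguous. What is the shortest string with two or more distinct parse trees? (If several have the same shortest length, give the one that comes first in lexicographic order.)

a / a

length 1: no string has ≥2 trees
length 3: a / a has 2 parse trees

Two derivations of a / a:
  Z0 ⇒ Z1 ⇒ Z1 / Z2 ⇒ Z2 / Z2 ⇒ a / Z2 ⇒ a / a
  Z0 ⇒ Z1 ⇒ Z2 ⇒ Z2 / a ⇒ a / a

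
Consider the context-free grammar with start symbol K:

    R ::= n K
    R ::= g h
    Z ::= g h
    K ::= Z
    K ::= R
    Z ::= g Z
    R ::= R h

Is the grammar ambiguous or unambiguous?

Witness: g h

Derivation 1: K ⇒ Z ⇒ g h
Derivation 2: K ⇒ R ⇒ g h

Two distinct leftmost derivations for the same string.

Ambiguous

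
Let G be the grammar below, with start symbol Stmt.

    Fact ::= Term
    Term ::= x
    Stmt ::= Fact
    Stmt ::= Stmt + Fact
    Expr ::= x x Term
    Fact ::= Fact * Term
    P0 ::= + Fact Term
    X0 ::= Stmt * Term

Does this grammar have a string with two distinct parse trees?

Only Stmt, Fact, Term are reachable from Stmt; ignoring the rest: This is a standard precedence ladder (Stmt over Fact over Term), with each level left-recursive on its own operator ('+' at Stmt, '*' at Fact). That structure is LR(1), hence unambiguous.

Unambiguous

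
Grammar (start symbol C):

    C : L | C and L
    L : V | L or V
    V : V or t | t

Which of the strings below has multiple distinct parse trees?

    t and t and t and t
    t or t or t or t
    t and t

t and t and t and t: 1 tree
t or t or t or t: 8 trees
t and t: 1 tree

t or t or t or t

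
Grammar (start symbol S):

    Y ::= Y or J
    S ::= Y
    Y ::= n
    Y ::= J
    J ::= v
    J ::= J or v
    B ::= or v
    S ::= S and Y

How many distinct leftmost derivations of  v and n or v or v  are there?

2

Parse trees for v and n or v or v:
  [S [S [Y [J v]]] and [Y [Y n] or [J [J v] or v]]]
  [S [S [Y [J v]]] and [Y [Y [Y n] or [J v]] or [J v]]]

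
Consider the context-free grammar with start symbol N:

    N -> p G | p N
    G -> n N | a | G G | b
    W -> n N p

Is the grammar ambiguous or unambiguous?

Ambiguous

Witness: p a a a

Derivation 1: N ⇒ p G ⇒ p G G ⇒ p a G ⇒ p a G G ⇒ p a a G ⇒ p a a a
Derivation 2: N ⇒ p G ⇒ p G G ⇒ p G G G ⇒ p a G G ⇒ p a a G ⇒ p a a a

Two distinct leftmost derivations for the same string.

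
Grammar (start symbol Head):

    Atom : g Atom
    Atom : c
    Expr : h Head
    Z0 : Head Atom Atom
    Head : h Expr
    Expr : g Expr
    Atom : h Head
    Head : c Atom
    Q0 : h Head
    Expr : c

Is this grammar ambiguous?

(Q0, Z0 are unreachable from Head, so their rules don't affect L(Head).) Each reachable nonterminal has at most one production per leading terminal, and all productions are right-linear; the derivation is determined token-by-token.

Unambiguous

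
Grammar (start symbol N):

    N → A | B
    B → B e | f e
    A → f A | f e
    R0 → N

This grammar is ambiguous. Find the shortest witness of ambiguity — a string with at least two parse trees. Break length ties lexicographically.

f e

length 2: f e has 2 parse trees

Two derivations of f e:
  N ⇒ A ⇒ f e
  N ⇒ B ⇒ f e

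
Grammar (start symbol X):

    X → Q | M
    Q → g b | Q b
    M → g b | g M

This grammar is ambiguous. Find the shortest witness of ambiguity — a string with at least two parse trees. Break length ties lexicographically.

g b

length 2: g b has 2 parse trees

Two derivations of g b:
  X ⇒ Q ⇒ g b
  X ⇒ M ⇒ g b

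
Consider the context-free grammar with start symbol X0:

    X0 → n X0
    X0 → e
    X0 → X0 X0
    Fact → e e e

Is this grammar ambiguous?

Witness: e e e

Derivation 1: X0 ⇒ X0 X0 ⇒ e X0 ⇒ e X0 X0 ⇒ e e X0 ⇒ e e e
Derivation 2: X0 ⇒ X0 X0 ⇒ X0 X0 X0 ⇒ e X0 X0 ⇒ e e X0 ⇒ e e e

Two distinct leftmost derivations for the same string.

Ambiguous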